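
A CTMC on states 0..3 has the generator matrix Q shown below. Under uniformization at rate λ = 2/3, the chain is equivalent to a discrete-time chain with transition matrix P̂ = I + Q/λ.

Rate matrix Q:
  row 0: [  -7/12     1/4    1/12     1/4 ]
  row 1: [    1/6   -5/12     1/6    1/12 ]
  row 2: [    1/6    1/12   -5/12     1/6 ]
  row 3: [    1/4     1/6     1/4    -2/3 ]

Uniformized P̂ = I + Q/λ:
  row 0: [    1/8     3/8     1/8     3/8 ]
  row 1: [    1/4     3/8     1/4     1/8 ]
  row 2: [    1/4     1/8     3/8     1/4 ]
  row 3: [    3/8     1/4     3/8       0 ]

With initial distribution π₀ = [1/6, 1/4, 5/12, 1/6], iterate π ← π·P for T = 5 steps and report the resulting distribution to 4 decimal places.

t=0: π = [0.1667, 0.2500, 0.4167, 0.1667]
t=1: π = [0.2500, 0.2500, 0.3021, 0.1979]
t=2: π = [0.2435, 0.2747, 0.2813, 0.2005]
t=3: π = [0.2446, 0.2796, 0.2798, 0.1960]
t=4: π = [0.2439, 0.2806, 0.2789, 0.1966]
t=5: π = [0.2441, 0.2807, 0.2790, 0.1963]

π = [0.2441, 0.2807, 0.2790, 0.1963]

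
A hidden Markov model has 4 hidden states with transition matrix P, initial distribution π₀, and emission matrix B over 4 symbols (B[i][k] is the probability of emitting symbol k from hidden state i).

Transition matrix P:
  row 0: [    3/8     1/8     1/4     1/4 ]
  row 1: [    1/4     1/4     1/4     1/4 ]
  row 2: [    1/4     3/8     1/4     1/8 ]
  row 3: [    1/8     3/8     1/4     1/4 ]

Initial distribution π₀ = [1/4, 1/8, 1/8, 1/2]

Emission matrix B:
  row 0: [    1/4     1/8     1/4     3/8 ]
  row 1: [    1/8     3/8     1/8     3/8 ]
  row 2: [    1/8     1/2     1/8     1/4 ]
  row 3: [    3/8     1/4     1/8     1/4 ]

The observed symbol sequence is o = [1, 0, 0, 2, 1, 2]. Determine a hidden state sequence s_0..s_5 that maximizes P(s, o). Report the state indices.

path = [3, 3, 3, 1, 2, 0]

t=0: δ = [3.125e-02, 4.688e-02, 6.250e-02, 1.250e-01]  (obs o_0=1)
t=1: δ = [3.906e-03, 5.859e-03, 3.906e-03, 1.172e-02]  ψ = [2, 3, 3, 3]  (obs o_1=0)
t=2: δ = [3.662e-04, 5.493e-04, 3.662e-04, 1.099e-03]  ψ = [0, 3, 3, 3]  (obs o_2=0)
t=3: δ = [3.433e-05, 5.150e-05, 3.433e-05, 3.433e-05]  ψ = [0, 3, 3, 3]  (obs o_3=2)
t=4: δ = [1.609e-06, 4.828e-06, 6.437e-06, 3.219e-06]  ψ = [0, 1, 1, 1]  (obs o_4=1)
t=5: δ = [4.023e-07, 3.017e-07, 2.012e-07, 1.509e-07]  ψ = [2, 2, 2, 1]  (obs o_5=2)
backtrack: best end state = 0; path = [3, 3, 3, 1, 2, 0]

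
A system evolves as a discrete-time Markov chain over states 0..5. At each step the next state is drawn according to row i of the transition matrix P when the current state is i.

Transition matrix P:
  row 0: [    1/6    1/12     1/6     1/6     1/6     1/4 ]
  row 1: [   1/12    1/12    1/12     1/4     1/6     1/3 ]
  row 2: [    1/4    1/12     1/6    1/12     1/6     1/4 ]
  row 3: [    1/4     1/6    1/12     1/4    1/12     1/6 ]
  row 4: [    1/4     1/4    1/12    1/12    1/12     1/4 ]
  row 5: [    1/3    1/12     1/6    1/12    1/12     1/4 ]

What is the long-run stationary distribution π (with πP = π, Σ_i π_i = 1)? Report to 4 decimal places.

Balance equations π_j = Σ_i π_i·P[i][j]:
  π_0 = 1/6·π_0 + 1/12·π_1 + 1/4·π_2 + 1/4·π_3 + 1/4·π_4 + 1/3·π_5
  π_1 = 1/12·π_0 + 1/12·π_1 + 1/12·π_2 + 1/6·π_3 + 1/4·π_4 + 1/12·π_5
  π_2 = 1/6·π_0 + 1/12·π_1 + 1/6·π_2 + 1/12·π_3 + 1/12·π_4 + 1/6·π_5
  π_3 = 1/6·π_0 + 1/4·π_1 + 1/12·π_2 + 1/4·π_3 + 1/12·π_4 + 1/12·π_5
  π_4 = 1/6·π_0 + 1/6·π_1 + 1/6·π_2 + 1/12·π_3 + 1/12·π_4 + 1/12·π_5
  normalize: π_0 + π_1 + π_2 + π_3 + π_4 + π_5 = 1
Solving the linear system gives exactly π = [55793/240549, 27934/240549, 10784/80183, 35221/240549, 29719/240549, 59530/240549].

π = [0.2319, 0.1161, 0.1345, 0.1464, 0.1235, 0.2475]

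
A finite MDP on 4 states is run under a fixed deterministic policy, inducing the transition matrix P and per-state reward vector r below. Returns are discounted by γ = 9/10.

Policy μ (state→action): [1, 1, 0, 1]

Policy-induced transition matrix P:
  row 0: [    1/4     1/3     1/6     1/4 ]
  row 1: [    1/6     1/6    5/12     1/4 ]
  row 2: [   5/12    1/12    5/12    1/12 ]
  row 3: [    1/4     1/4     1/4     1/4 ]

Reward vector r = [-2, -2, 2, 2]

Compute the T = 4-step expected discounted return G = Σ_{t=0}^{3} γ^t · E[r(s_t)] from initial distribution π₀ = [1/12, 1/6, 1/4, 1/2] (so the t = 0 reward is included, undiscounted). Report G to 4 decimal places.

G = 1.1387

t=0: π = [0.0833, 0.1667, 0.2500, 0.5000], E[r] = 1.0000, γ^t·E[r] = 1.000000, running G = 1.000000
t=1: π = [0.2778, 0.2014, 0.3125, 0.2083], E[r] = 0.0833, γ^t·E[r] = 0.075000, running G = 1.075000
t=2: π = [0.2853, 0.2043, 0.3125, 0.1979], E[r] = 0.0417, γ^t·E[r] = 0.033750, running G = 1.108750
t=3: π = [0.2851, 0.2047, 0.3124, 0.1979], E[r] = 0.0411, γ^t·E[r] = 0.029953, running G = 1.138703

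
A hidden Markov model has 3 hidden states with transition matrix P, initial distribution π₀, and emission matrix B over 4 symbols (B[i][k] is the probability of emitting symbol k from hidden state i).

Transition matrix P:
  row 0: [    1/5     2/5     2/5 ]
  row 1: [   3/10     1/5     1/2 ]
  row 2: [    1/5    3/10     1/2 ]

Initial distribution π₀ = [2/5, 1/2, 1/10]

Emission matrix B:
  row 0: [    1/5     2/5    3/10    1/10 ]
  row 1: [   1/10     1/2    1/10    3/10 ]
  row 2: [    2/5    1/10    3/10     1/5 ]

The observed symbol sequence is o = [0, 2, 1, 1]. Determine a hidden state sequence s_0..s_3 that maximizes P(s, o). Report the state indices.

path = [0, 2, 1, 0]

t=0: δ = [8.000e-02, 5.000e-02, 4.000e-02]  (obs o_0=0)
t=1: δ = [4.800e-03, 3.200e-03, 9.600e-03]  ψ = [0, 0, 0]  (obs o_1=2)
t=2: δ = [7.680e-04, 1.440e-03, 4.800e-04]  ψ = [2, 2, 2]  (obs o_2=1)
t=3: δ = [1.728e-04, 1.536e-04, 7.200e-05]  ψ = [1, 0, 1]  (obs o_3=1)
backtrack: best end state = 0; path = [0, 2, 1, 0]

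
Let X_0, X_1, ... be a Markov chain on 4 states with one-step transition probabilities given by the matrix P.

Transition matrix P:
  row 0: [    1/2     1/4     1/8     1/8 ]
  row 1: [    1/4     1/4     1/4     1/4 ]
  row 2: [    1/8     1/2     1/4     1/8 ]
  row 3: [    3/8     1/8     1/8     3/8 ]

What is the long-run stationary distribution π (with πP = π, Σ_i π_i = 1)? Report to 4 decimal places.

Balance equations π_j = Σ_i π_i·P[i][j]:
  π_0 = 1/2·π_0 + 1/4·π_1 + 1/8·π_2 + 3/8·π_3
  π_1 = 1/4·π_0 + 1/4·π_1 + 1/2·π_2 + 1/8·π_3
  π_2 = 1/8·π_0 + 1/4·π_1 + 1/4·π_2 + 1/8·π_3
  normalize: π_0 + π_1 + π_2 + π_3 = 1
Solving the linear system gives exactly π = [112/331, 89/331, 60/331, 70/331].

π = [0.3384, 0.2689, 0.1813, 0.2115]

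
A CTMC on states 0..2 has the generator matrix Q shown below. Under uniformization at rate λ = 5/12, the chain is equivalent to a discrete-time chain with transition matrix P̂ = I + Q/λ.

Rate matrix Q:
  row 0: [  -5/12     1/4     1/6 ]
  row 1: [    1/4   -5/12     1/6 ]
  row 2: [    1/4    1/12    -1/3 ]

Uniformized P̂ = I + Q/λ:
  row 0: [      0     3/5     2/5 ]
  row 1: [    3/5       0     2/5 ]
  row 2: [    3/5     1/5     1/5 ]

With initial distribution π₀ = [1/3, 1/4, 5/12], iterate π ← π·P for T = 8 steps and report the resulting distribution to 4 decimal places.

π = [0.3743, 0.2924, 0.3333]

t=0: π = [0.3333, 0.2500, 0.4167]
t=1: π = [0.4000, 0.2833, 0.3167]
t=2: π = [0.3600, 0.3033, 0.3367]
t=3: π = [0.3840, 0.2833, 0.3327]
t=4: π = [0.3696, 0.2969, 0.3335]
t=5: π = [0.3782, 0.2885, 0.3333]
t=6: π = [0.3731, 0.2936, 0.3333]
t=7: π = [0.3762, 0.2905, 0.3333]
t=8: π = [0.3743, 0.2924, 0.3333]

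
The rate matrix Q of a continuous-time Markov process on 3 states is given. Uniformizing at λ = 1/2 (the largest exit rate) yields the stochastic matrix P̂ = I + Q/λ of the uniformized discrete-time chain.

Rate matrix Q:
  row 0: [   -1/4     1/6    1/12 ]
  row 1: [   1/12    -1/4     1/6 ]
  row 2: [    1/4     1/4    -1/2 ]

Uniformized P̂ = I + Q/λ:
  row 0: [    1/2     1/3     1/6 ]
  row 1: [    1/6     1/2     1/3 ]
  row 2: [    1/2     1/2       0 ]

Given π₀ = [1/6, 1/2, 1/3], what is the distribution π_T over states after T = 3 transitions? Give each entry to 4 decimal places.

π = [0.3519, 0.4429, 0.2052]

t=0: π = [0.1667, 0.5000, 0.3333]
t=1: π = [0.3333, 0.4722, 0.1944]
t=2: π = [0.3426, 0.4444, 0.2130]
t=3: π = [0.3519, 0.4429, 0.2052]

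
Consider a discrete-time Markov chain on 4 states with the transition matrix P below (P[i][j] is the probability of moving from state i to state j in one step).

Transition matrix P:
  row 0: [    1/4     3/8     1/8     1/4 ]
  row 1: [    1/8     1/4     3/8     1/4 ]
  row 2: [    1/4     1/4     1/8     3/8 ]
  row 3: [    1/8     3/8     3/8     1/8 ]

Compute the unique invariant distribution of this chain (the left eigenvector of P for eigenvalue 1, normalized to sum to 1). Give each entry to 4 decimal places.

Balance equations π_j = Σ_i π_i·P[i][j]:
  π_0 = 1/4·π_0 + 1/8·π_1 + 1/4·π_2 + 1/8·π_3
  π_1 = 3/8·π_0 + 1/4·π_1 + 1/4·π_2 + 3/8·π_3
  π_2 = 1/8·π_0 + 3/8·π_1 + 1/8·π_2 + 3/8·π_3
  normalize: π_0 + π_1 + π_2 + π_3 = 1
Solving the linear system gives exactly π = [13/72, 197/648, 19/72, 163/648].

π = [0.1806, 0.3040, 0.2639, 0.2515]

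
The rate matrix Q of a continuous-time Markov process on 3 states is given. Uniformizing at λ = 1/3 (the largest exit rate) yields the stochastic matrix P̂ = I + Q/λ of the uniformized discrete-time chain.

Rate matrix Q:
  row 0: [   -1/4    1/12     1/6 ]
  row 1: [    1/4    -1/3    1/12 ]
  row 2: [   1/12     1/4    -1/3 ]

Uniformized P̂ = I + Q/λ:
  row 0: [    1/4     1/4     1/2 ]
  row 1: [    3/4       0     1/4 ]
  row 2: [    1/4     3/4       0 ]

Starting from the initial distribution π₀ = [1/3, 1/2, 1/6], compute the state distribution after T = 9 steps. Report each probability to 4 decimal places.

t=0: π = [0.3333, 0.5000, 0.1667]
t=1: π = [0.5000, 0.2083, 0.2917]
t=2: π = [0.3542, 0.3438, 0.3021]
t=3: π = [0.4219, 0.3151, 0.2630]
t=4: π = [0.4076, 0.3027, 0.2897]
t=5: π = [0.4014, 0.3192, 0.2795]
t=6: π = [0.4096, 0.3099, 0.2805]
t=7: π = [0.4050, 0.3128, 0.2823]
t=8: π = [0.4064, 0.3130, 0.2807]
t=9: π = [0.4065, 0.3121, 0.2814]

π = [0.4065, 0.3121, 0.2814]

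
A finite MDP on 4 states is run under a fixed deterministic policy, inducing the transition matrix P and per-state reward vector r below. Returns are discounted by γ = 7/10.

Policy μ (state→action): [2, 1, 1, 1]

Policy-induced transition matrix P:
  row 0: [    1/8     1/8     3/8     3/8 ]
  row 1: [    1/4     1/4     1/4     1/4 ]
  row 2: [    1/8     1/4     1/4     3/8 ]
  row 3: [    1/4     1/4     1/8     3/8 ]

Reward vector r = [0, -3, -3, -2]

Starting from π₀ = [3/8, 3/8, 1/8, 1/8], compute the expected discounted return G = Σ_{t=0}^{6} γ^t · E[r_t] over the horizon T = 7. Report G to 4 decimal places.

G = -6.0363

t=0: π = [0.3750, 0.3750, 0.1250, 0.1250], E[r] = -1.7500, γ^t·E[r] = -1.750000, running G = -1.750000
t=1: π = [0.1875, 0.2031, 0.2813, 0.3281], E[r] = -2.1094, γ^t·E[r] = -1.476563, running G = -3.226563
t=2: π = [0.1914, 0.2266, 0.2324, 0.3496], E[r] = -2.0762, γ^t·E[r] = -1.017324, running G = -4.243887
t=3: π = [0.1970, 0.2261, 0.2302, 0.3467], E[r] = -2.0623, γ^t·E[r] = -0.707354, running G = -4.951240
t=4: π = [0.1966, 0.2254, 0.2313, 0.3467], E[r] = -2.0635, γ^t·E[r] = -0.495441, running G = -5.446681
t=5: π = [0.1965, 0.2254, 0.2312, 0.3468], E[r] = -2.0636, γ^t·E[r] = -0.346834, running G = -5.793515
t=6: π = [0.1965, 0.2254, 0.2312, 0.3468], E[r] = -2.0636, γ^t·E[r] = -0.242778, running G = -6.036294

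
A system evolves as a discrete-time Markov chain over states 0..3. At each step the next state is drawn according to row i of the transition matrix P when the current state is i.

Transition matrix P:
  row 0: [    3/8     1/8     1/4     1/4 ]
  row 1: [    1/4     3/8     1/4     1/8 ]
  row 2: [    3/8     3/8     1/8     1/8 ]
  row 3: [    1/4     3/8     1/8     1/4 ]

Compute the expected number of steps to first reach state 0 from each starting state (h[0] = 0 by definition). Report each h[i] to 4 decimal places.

h = [0.0000, 3.6259, 3.2230, 3.6835]

First-step conditioning: h[0] = 0; for i ≠ 0, h[i] = 1 + Σ_k P[i][k]·h[k].
  h[1] = 1 + 3/8·h[1] + 1/4·h[2] + 1/8·h[3]
  h[2] = 1 + 3/8·h[1] + 1/8·h[2] + 1/8·h[3]
  h[3] = 1 + 3/8·h[1] + 1/8·h[2] + 1/4·h[3]
Solving the 3×3 linear system over states ≠ 0 gives exactly h = [0, 504/139, 448/139, 512/139] (h[0] = 0 is the target).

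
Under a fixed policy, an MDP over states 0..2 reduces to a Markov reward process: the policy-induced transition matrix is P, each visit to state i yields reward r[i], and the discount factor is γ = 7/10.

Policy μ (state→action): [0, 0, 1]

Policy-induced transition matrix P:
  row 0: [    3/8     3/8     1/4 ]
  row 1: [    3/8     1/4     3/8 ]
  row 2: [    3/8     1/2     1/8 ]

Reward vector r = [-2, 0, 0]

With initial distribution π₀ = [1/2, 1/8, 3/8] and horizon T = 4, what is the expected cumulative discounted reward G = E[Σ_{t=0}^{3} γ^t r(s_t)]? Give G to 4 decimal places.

G = -2.1498

t=0: π = [0.5000, 0.1250, 0.3750], E[r] = -1.0000, γ^t·E[r] = -1.000000, running G = -1.000000
t=1: π = [0.3750, 0.4063, 0.2188], E[r] = -0.7500, γ^t·E[r] = -0.525000, running G = -1.525000
t=2: π = [0.3750, 0.3516, 0.2734], E[r] = -0.7500, γ^t·E[r] = -0.367500, running G = -1.892500
t=3: π = [0.3750, 0.3652, 0.2598], E[r] = -0.7500, γ^t·E[r] = -0.257250, running G = -2.149750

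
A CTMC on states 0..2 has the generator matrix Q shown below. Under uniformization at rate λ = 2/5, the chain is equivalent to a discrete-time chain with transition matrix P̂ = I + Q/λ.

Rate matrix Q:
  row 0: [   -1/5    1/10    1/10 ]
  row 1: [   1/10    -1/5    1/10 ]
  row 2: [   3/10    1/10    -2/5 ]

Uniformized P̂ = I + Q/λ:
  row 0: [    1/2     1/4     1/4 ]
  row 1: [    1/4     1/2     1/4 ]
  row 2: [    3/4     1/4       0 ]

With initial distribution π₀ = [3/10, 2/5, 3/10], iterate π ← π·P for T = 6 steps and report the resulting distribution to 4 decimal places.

t=0: π = [0.3000, 0.4000, 0.3000]
t=1: π = [0.4750, 0.3500, 0.1750]
t=2: π = [0.4563, 0.3375, 0.2063]
t=3: π = [0.4672, 0.3344, 0.1984]
t=4: π = [0.4660, 0.3336, 0.2004]
t=5: π = [0.4667, 0.3334, 0.1999]
t=6: π = [0.4666, 0.3333, 0.2000]

π = [0.4666, 0.3333, 0.2000]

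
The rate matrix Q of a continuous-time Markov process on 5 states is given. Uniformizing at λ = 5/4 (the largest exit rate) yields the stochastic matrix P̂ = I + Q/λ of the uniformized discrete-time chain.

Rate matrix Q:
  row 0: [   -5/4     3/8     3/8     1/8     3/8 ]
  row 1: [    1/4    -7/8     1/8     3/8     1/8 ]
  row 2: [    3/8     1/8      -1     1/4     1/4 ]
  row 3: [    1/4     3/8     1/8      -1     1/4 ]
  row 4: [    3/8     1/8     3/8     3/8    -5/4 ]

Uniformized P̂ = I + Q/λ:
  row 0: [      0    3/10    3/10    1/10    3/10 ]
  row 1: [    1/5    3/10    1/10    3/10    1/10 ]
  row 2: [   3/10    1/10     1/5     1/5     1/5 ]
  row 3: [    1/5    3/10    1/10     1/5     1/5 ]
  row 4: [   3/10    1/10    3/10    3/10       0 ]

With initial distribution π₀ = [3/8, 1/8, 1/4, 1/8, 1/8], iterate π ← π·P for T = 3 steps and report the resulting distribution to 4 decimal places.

π = [0.1929, 0.2303, 0.1923, 0.2159, 0.1688]

t=0: π = [0.3750, 0.1250, 0.2500, 0.1250, 0.1250]
t=1: π = [0.1625, 0.2250, 0.2250, 0.1875, 0.2000]
t=2: π = [0.2100, 0.2150, 0.1950, 0.2263, 0.1538]
t=3: π = [0.1929, 0.2303, 0.1923, 0.2159, 0.1688]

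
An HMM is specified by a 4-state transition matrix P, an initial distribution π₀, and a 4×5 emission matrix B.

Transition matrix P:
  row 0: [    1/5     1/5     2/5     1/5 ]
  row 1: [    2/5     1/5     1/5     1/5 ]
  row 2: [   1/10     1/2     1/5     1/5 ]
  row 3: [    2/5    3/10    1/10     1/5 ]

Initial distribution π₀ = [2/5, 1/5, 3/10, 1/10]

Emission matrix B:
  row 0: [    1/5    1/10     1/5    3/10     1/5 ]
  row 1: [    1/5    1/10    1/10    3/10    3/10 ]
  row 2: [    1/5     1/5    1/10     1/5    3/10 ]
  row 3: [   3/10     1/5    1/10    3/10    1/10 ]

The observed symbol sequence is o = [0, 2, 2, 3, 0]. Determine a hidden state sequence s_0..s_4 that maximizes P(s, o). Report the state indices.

path = [2, 1, 0, 2, 1]

t=0: δ = [8.000e-02, 4.000e-02, 6.000e-02, 3.000e-02]  (obs o_0=0)
t=1: δ = [3.200e-03, 3.000e-03, 3.200e-03, 1.600e-03]  ψ = [0, 2, 0, 0]  (obs o_1=2)
t=2: δ = [2.400e-04, 1.600e-04, 1.280e-04, 6.400e-05]  ψ = [1, 2, 0, 0]  (obs o_2=2)
t=3: δ = [1.920e-05, 1.920e-05, 1.920e-05, 1.440e-05]  ψ = [1, 2, 0, 0]  (obs o_3=3)
t=4: δ = [1.536e-06, 1.920e-06, 1.536e-06, 1.152e-06]  ψ = [1, 2, 0, 0]  (obs o_4=0)
backtrack: best end state = 1; path = [2, 1, 0, 2, 1]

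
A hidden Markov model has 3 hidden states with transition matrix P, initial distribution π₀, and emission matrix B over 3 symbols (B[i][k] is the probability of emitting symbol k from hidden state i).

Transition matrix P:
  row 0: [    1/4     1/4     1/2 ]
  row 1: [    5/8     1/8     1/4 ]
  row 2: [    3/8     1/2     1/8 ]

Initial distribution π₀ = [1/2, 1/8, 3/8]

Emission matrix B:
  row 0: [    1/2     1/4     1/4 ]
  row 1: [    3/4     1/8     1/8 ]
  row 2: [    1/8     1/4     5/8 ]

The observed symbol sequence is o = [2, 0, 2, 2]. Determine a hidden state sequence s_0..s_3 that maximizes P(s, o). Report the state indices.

path = [2, 1, 0, 2]

t=0: δ = [1.250e-01, 1.562e-02, 2.344e-01]  (obs o_0=2)
t=1: δ = [4.395e-02, 8.789e-02, 7.812e-03]  ψ = [2, 2, 0]  (obs o_1=0)
t=2: δ = [1.373e-02, 1.373e-03, 1.373e-02]  ψ = [1, 0, 0]  (obs o_2=2)
t=3: δ = [1.287e-03, 8.583e-04, 4.292e-03]  ψ = [2, 2, 0]  (obs o_3=2)
backtrack: best end state = 2; path = [2, 1, 0, 2]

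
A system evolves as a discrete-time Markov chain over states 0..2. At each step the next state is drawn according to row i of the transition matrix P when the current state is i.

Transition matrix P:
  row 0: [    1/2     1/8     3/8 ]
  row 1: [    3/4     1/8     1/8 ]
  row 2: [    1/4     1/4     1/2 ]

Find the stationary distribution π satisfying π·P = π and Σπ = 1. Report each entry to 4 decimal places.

π = [0.4483, 0.1724, 0.3793]

Balance equations π_j = Σ_i π_i·P[i][j]:
  π_0 = 1/2·π_0 + 3/4·π_1 + 1/4·π_2
  π_1 = 1/8·π_0 + 1/8·π_1 + 1/4·π_2
  normalize: π_0 + π_1 + π_2 = 1
Solving the linear system gives exactly π = [13/29, 5/29, 11/29].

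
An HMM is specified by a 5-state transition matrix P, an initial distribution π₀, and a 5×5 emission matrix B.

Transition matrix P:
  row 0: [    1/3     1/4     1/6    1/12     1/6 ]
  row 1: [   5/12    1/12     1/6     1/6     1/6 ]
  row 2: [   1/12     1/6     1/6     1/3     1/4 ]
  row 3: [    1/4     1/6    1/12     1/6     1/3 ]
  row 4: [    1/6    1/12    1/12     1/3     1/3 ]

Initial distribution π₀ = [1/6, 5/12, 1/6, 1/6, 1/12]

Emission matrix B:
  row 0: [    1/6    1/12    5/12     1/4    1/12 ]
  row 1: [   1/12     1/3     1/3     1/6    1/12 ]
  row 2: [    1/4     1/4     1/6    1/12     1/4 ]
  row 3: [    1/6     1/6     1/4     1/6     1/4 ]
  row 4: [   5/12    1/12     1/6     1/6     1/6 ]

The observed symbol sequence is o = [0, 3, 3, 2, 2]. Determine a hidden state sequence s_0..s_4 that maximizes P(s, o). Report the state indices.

path = [1, 0, 0, 0, 0]

t=0: δ = [2.778e-02, 3.472e-02, 4.167e-02, 2.778e-02, 3.472e-02]  (obs o_0=0)
t=1: δ = [3.617e-03, 1.157e-03, 5.787e-04, 2.315e-03, 1.929e-03]  ψ = [1, 0, 2, 2, 4]  (obs o_1=3)
t=2: δ = [3.014e-04, 1.507e-04, 5.023e-05, 1.072e-04, 1.286e-04]  ψ = [0, 0, 0, 4, 3]  (obs o_2=3)
t=3: δ = [4.186e-05, 2.512e-05, 8.372e-06, 1.072e-05, 8.372e-06]  ψ = [0, 0, 0, 4, 0]  (obs o_3=2)
t=4: δ = [5.814e-06, 3.489e-06, 1.163e-06, 1.047e-06, 1.163e-06]  ψ = [0, 0, 0, 1, 0]  (obs o_4=2)
backtrack: best end state = 0; path = [1, 0, 0, 0, 0]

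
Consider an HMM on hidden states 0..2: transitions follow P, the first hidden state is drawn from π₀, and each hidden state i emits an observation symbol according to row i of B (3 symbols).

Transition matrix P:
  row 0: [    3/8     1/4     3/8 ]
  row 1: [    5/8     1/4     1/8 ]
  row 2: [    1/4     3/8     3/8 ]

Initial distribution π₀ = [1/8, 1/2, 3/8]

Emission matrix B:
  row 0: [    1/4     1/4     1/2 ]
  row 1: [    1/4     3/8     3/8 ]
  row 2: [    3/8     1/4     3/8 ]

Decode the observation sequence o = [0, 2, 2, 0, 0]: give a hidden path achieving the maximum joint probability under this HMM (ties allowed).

t=0: δ = [3.125e-02, 1.250e-01, 1.406e-01]  (obs o_0=0)
t=1: δ = [3.906e-02, 1.978e-02, 1.978e-02]  ψ = [1, 2, 2]  (obs o_1=2)
t=2: δ = [7.324e-03, 3.662e-03, 5.493e-03]  ψ = [0, 0, 0]  (obs o_2=2)
t=3: δ = [6.866e-04, 5.150e-04, 1.030e-03]  ψ = [0, 2, 0]  (obs o_3=0)
t=4: δ = [8.047e-05, 9.656e-05, 1.448e-04]  ψ = [1, 2, 2]  (obs o_4=0)
backtrack: best end state = 2; path = [1, 0, 0, 2, 2]

path = [1, 0, 0, 2, 2]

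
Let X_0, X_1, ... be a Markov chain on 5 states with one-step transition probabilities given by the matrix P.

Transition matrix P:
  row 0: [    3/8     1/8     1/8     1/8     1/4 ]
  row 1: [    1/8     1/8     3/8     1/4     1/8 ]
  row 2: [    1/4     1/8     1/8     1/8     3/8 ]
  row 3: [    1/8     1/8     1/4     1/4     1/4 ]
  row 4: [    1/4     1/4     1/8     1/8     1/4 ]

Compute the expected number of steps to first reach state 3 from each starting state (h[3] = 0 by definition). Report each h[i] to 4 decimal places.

h = [6.9182, 6.0634, 6.9048, 0.0000, 6.8114]

First-step conditioning: h[3] = 0; for i ≠ 3, h[i] = 1 + Σ_k P[i][k]·h[k].
  h[0] = 1 + 3/8·h[0] + 1/8·h[1] + 1/8·h[2] + 1/4·h[4]
  h[1] = 1 + 1/8·h[0] + 1/8·h[1] + 3/8·h[2] + 1/8·h[4]
  h[2] = 1 + 1/4·h[0] + 1/8·h[1] + 1/8·h[2] + 3/8·h[4]
  h[4] = 1 + 1/4·h[0] + 1/4·h[1] + 1/8·h[2] + 1/4·h[4]
Solving the 4×4 linear system over states ≠ 3 gives exactly h = [4144/599, 3632/599, 4136/599, 0, 4080/599] (h[3] = 0 is the target).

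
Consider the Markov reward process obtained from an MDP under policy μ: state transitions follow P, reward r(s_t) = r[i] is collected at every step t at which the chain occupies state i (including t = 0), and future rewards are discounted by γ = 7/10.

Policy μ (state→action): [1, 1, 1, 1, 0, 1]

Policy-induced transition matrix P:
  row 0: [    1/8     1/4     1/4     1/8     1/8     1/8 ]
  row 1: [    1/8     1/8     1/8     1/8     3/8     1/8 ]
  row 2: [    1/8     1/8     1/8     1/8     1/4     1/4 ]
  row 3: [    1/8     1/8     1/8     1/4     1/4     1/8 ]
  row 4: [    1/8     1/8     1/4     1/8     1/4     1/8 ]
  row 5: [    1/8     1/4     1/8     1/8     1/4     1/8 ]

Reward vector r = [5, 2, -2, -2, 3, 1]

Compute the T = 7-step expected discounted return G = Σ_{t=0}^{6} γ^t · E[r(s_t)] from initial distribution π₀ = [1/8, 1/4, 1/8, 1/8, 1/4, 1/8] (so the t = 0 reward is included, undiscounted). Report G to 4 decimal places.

G = 4.0326

t=0: π = [0.1250, 0.2500, 0.1250, 0.1250, 0.2500, 0.1250], E[r] = 1.5000, γ^t·E[r] = 1.500000, running G = 1.500000
t=1: π = [0.1250, 0.1563, 0.1719, 0.1406, 0.2656, 0.1406], E[r] = 1.2500, γ^t·E[r] = 0.875000, running G = 2.375000
t=2: π = [0.1250, 0.1582, 0.1738, 0.1426, 0.2539, 0.1465], E[r] = 1.2168, γ^t·E[r] = 0.596230, running G = 2.971230
t=3: π = [0.1250, 0.1589, 0.1724, 0.1428, 0.2542, 0.1467], E[r] = 1.2217, γ^t·E[r] = 0.419036, running G = 3.390267
t=4: π = [0.1250, 0.1590, 0.1724, 0.1429, 0.2542, 0.1465], E[r] = 1.2217, γ^t·E[r] = 0.293333, running G = 3.683599
t=5: π = [0.1250, 0.1589, 0.1724, 0.1429, 0.2542, 0.1465], E[r] = 1.2216, γ^t·E[r] = 0.205323, running G = 3.888922
t=6: π = [0.1250, 0.1589, 0.1724, 0.1429, 0.2542, 0.1466], E[r] = 1.2216, γ^t·E[r] = 0.143725, running G = 4.032647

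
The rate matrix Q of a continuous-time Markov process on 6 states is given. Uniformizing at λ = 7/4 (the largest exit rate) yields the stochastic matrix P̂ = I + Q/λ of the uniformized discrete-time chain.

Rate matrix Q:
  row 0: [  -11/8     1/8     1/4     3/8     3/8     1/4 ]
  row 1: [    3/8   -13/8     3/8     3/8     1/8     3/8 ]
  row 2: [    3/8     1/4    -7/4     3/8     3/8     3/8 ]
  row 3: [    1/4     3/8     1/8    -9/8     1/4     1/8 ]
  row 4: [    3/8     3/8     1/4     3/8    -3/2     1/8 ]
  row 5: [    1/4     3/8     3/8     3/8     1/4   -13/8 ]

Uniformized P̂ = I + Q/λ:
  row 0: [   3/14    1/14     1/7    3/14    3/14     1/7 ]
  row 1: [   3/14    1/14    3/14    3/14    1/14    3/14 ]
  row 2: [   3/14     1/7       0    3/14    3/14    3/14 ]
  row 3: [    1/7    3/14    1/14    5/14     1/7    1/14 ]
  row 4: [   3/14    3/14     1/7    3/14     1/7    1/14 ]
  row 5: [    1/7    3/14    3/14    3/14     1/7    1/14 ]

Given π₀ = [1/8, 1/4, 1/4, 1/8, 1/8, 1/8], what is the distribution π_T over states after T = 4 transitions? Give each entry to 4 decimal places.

t=0: π = [0.1250, 0.2500, 0.2500, 0.1250, 0.1250, 0.1250]
t=1: π = [0.1964, 0.1429, 0.1250, 0.2321, 0.1518, 0.1518]
t=2: π = [0.1869, 0.1569, 0.1295, 0.2474, 0.1556, 0.1237]
t=3: π = [0.1878, 0.1559, 0.1267, 0.2496, 0.1542, 0.1257]
t=4: π = [0.1875, 0.1561, 0.1270, 0.2499, 0.1542, 0.1252]

π = [0.1875, 0.1561, 0.1270, 0.2499, 0.1542, 0.1252]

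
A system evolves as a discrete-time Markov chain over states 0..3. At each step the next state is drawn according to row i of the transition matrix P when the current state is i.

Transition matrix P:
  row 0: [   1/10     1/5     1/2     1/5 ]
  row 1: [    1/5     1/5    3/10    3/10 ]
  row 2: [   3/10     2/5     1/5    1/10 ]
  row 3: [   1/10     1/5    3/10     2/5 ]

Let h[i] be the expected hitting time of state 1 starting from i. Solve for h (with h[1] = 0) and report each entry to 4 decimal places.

h = [3.6957, 0.0000, 3.1159, 3.8406]

First-step conditioning: h[1] = 0; for i ≠ 1, h[i] = 1 + Σ_k P[i][k]·h[k].
  h[0] = 1 + 1/10·h[0] + 1/2·h[2] + 1/5·h[3]
  h[2] = 1 + 3/10·h[0] + 1/5·h[2] + 1/10·h[3]
  h[3] = 1 + 1/10·h[0] + 3/10·h[2] + 2/5·h[3]
Solving the 3×3 linear system over states ≠ 1 gives exactly h = [85/23, 0, 215/69, 265/69] (h[1] = 0 is the target).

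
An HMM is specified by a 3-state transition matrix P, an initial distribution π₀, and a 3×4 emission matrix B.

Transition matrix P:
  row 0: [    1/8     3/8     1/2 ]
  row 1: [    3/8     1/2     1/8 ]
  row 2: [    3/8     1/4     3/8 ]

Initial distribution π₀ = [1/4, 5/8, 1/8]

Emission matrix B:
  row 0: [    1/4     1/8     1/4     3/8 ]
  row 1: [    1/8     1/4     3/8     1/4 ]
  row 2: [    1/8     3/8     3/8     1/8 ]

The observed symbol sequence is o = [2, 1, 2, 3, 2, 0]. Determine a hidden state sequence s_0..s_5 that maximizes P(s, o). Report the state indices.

path = [1, 1, 1, 0, 2, 0]

t=0: δ = [6.250e-02, 2.344e-01, 4.688e-02]  (obs o_0=2)
t=1: δ = [1.099e-02, 2.930e-02, 1.172e-02]  ψ = [1, 1, 0]  (obs o_1=1)
t=2: δ = [2.747e-03, 5.493e-03, 2.060e-03]  ψ = [1, 1, 0]  (obs o_2=2)
t=3: δ = [7.725e-04, 6.866e-04, 1.717e-04]  ψ = [1, 1, 0]  (obs o_3=3)
t=4: δ = [6.437e-05, 1.287e-04, 1.448e-04]  ψ = [1, 1, 0]  (obs o_4=2)
t=5: δ = [1.358e-05, 8.047e-06, 6.789e-06]  ψ = [2, 1, 2]  (obs o_5=0)
backtrack: best end state = 0; path = [1, 1, 1, 0, 2, 0]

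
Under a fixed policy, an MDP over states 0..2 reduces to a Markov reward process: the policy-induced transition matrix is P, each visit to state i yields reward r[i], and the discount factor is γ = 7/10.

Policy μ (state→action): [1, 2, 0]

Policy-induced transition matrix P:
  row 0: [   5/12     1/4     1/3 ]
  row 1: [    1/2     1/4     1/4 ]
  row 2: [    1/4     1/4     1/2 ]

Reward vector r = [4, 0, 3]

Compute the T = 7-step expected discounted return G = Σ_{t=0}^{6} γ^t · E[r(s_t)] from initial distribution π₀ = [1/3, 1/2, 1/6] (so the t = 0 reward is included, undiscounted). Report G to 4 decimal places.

t=0: π = [0.3333, 0.5000, 0.1667], E[r] = 1.8333, γ^t·E[r] = 1.833333, running G = 1.833333
t=1: π = [0.4306, 0.2500, 0.3194], E[r] = 2.6806, γ^t·E[r] = 1.876389, running G = 3.709722
t=2: π = [0.3843, 0.2500, 0.3657], E[r] = 2.6343, γ^t·E[r] = 1.290787, running G = 5.000509
t=3: π = [0.3765, 0.2500, 0.3735], E[r] = 2.6265, γ^t·E[r] = 0.900904, running G = 5.901414
t=4: π = [0.3753, 0.2500, 0.3747], E[r] = 2.6253, γ^t·E[r] = 0.630324, running G = 6.531738
t=5: π = [0.3750, 0.2500, 0.3750], E[r] = 2.6250, γ^t·E[r] = 0.441191, running G = 6.972929
t=6: π = [0.3750, 0.2500, 0.3750], E[r] = 2.6250, γ^t·E[r] = 0.308829, running G = 7.281758

G = 7.2818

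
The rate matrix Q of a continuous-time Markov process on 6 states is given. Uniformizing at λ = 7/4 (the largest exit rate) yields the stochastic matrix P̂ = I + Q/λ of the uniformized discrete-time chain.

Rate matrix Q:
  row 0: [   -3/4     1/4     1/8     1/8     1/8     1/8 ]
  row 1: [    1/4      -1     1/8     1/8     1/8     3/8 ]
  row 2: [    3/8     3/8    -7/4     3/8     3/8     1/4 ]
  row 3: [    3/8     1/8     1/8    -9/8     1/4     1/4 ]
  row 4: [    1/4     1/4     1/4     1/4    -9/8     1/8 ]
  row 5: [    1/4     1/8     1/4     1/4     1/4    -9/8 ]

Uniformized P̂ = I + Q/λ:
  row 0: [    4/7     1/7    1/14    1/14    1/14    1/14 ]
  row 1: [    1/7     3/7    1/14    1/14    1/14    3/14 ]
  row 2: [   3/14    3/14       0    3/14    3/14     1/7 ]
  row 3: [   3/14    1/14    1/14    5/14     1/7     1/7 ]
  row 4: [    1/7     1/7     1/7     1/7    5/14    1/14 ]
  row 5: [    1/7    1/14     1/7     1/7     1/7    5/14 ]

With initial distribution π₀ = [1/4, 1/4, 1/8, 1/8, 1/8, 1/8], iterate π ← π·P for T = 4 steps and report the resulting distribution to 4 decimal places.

t=0: π = [0.2500, 0.2500, 0.1250, 0.1250, 0.1250, 0.1250]
t=1: π = [0.2679, 0.2054, 0.0804, 0.1429, 0.1429, 0.1607]
t=2: π = [0.2736, 0.1856, 0.0874, 0.1454, 0.1454, 0.1626]
t=3: π = [0.2767, 0.1801, 0.0872, 0.1475, 0.1475, 0.1610]
t=4: π = [0.2782, 0.1785, 0.0872, 0.1481, 0.1481, 0.1599]

π = [0.2782, 0.1785, 0.0872, 0.1481, 0.1481, 0.1599]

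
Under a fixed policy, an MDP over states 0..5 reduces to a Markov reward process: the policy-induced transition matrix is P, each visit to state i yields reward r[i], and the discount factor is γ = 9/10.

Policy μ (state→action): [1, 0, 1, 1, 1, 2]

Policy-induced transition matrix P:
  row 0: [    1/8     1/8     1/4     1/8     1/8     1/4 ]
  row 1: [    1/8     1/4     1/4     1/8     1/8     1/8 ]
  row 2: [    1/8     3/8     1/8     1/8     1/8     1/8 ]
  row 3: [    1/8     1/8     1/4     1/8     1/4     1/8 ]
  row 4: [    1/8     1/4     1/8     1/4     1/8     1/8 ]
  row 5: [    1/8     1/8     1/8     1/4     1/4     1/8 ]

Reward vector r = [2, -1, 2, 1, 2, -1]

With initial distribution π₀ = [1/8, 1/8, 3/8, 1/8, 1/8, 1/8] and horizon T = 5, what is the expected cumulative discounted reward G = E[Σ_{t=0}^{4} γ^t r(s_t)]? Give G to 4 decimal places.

G = 3.3902

t=0: π = [0.1250, 0.1250, 0.3750, 0.1250, 0.1250, 0.1250], E[r] = 1.1250, γ^t·E[r] = 1.125000, running G = 1.125000
t=1: π = [0.1250, 0.2500, 0.1719, 0.1563, 0.1563, 0.1406], E[r] = 0.6719, γ^t·E[r] = 0.604688, running G = 1.729688
t=2: π = [0.1250, 0.2188, 0.1914, 0.1621, 0.1621, 0.1406], E[r] = 0.7598, γ^t·E[r] = 0.615410, running G = 2.345098
t=3: π = [0.1250, 0.2205, 0.1882, 0.1628, 0.1628, 0.1406], E[r] = 0.7539, γ^t·E[r] = 0.549598, running G = 2.894695
t=4: π = [0.1250, 0.2200, 0.1885, 0.1629, 0.1629, 0.1406], E[r] = 0.7553, γ^t·E[r] = 0.495539, running G = 3.390234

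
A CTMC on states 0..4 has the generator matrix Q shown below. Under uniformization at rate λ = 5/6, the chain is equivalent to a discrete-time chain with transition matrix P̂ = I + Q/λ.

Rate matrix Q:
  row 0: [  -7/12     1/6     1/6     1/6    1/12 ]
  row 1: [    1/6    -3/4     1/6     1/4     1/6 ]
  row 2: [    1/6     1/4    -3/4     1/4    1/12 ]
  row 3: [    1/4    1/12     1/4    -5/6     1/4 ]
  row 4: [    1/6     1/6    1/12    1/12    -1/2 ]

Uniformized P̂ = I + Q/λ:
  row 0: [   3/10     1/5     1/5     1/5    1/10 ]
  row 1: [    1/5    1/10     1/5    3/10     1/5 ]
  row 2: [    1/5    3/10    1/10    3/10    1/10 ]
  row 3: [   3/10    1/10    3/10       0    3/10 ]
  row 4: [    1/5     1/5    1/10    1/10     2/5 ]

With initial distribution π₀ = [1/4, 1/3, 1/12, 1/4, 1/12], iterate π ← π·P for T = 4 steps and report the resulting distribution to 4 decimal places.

π = [0.2422, 0.1818, 0.1782, 0.1783, 0.2196]

t=0: π = [0.2500, 0.3333, 0.0833, 0.2500, 0.0833]
t=1: π = [0.2500, 0.1500, 0.2083, 0.1833, 0.2083]
t=2: π = [0.2433, 0.1875, 0.1767, 0.1783, 0.2142]
t=3: π = [0.2422, 0.1811, 0.1788, 0.1793, 0.2187]
t=4: π = [0.2422, 0.1818, 0.1782, 0.1783, 0.2196]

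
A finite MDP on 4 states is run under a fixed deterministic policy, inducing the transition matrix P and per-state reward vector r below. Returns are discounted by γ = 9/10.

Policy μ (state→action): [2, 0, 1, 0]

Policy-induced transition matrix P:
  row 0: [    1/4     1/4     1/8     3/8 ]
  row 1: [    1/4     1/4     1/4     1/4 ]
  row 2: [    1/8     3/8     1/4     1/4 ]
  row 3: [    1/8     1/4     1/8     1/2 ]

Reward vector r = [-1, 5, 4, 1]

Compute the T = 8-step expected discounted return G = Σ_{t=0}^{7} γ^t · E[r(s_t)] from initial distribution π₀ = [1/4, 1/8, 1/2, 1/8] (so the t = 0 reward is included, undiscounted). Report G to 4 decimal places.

t=0: π = [0.2500, 0.1250, 0.5000, 0.1250], E[r] = 2.5000, γ^t·E[r] = 2.500000, running G = 2.500000
t=1: π = [0.1719, 0.3125, 0.2031, 0.3125], E[r] = 2.5156, γ^t·E[r] = 2.264063, running G = 4.764063
t=2: π = [0.1855, 0.2754, 0.1895, 0.3496], E[r] = 2.2988, γ^t·E[r] = 1.862051, running G = 6.626113
t=3: π = [0.1826, 0.2737, 0.1831, 0.3606], E[r] = 2.2788, γ^t·E[r] = 1.661251, running G = 8.287365
t=4: π = [0.1820, 0.2729, 0.1821, 0.3630], E[r] = 2.2738, γ^t·E[r] = 1.491823, running G = 9.779187
t=5: π = [0.1819, 0.2728, 0.1819, 0.3635], E[r] = 2.2729, γ^t·E[r] = 1.342147, running G = 11.121334
t=6: π = [0.1818, 0.2727, 0.1818, 0.3636], E[r] = 2.2728, γ^t·E[r] = 1.207842, running G = 12.329176
t=7: π = [0.1818, 0.2727, 0.1818, 0.3636], E[r] = 2.2727, γ^t·E[r] = 1.087042, running G = 13.416219

G = 13.4162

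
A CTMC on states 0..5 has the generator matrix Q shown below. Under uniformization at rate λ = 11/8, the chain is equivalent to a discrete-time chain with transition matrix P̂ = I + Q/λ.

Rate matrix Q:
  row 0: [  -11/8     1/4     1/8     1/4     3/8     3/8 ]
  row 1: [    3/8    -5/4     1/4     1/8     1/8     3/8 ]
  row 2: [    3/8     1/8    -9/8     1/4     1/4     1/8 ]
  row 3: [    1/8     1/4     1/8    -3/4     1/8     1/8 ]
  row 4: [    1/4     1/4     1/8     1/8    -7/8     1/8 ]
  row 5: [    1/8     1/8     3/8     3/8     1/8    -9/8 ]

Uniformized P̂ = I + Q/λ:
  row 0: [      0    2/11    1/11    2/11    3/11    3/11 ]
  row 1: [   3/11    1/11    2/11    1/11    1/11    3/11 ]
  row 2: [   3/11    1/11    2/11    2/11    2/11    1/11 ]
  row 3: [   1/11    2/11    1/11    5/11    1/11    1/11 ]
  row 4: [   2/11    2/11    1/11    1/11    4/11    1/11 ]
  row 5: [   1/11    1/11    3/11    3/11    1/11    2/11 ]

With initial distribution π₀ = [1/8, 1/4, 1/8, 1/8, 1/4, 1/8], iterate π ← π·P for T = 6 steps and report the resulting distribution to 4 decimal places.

π = [0.1462, 0.1414, 0.1456, 0.2294, 0.1798, 0.1575]

t=0: π = [0.1250, 0.2500, 0.1250, 0.1250, 0.2500, 0.1250]
t=1: π = [0.1705, 0.1364, 0.1477, 0.1818, 0.1932, 0.1705]
t=2: π = [0.1446, 0.1405, 0.1477, 0.2169, 0.1880, 0.1622]
t=3: π = [0.1473, 0.1409, 0.1466, 0.2259, 0.1819, 0.1575]
t=4: π = [0.1463, 0.1414, 0.1457, 0.2284, 0.1806, 0.1576]
t=5: π = [0.1462, 0.1414, 0.1457, 0.2292, 0.1800, 0.1575]
t=6: π = [0.1462, 0.1414, 0.1456, 0.2294, 0.1798, 0.1575]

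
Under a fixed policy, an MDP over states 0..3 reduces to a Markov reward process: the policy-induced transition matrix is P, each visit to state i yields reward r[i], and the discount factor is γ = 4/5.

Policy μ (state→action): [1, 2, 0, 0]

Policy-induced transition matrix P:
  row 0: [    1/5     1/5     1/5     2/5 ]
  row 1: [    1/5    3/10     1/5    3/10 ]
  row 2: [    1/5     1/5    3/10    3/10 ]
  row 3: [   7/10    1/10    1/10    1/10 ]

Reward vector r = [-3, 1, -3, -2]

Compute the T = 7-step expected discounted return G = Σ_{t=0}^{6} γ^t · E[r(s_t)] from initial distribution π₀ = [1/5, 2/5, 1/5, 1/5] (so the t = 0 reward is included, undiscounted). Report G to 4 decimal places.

t=0: π = [0.2000, 0.4000, 0.2000, 0.2000], E[r] = -1.2000, γ^t·E[r] = -1.200000, running G = -1.200000
t=1: π = [0.3000, 0.2200, 0.2000, 0.2800], E[r] = -1.8400, γ^t·E[r] = -1.472000, running G = -2.672000
t=2: π = [0.3400, 0.1940, 0.1920, 0.2740], E[r] = -1.9500, γ^t·E[r] = -1.248000, running G = -3.920000
t=3: π = [0.3370, 0.1920, 0.1918, 0.2792], E[r] = -1.9528, γ^t·E[r] = -0.999834, running G = -4.919834
t=4: π = [0.3396, 0.1913, 0.1913, 0.2779], E[r] = -1.9570, γ^t·E[r] = -0.801595, running G = -5.721429
t=5: π = [0.3389, 0.1913, 0.1913, 0.2784], E[r] = -1.9562, γ^t·E[r] = -0.641022, running G = -6.362451
t=6: π = [0.3392, 0.1913, 0.1913, 0.2782], E[r] = -1.9566, γ^t·E[r] = -0.512912, running G = -6.875363

G = -6.8754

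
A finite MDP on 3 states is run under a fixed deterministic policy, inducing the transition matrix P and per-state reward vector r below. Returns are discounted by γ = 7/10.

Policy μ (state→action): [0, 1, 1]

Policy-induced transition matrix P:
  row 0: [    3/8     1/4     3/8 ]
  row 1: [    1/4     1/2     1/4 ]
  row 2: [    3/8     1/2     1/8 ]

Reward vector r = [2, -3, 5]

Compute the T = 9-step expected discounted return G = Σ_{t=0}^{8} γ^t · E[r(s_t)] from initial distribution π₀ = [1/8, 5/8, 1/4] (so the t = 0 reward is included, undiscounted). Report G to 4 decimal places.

t=0: π = [0.1250, 0.6250, 0.2500], E[r] = -0.3750, γ^t·E[r] = -0.375000, running G = -0.375000
t=1: π = [0.2969, 0.4688, 0.2344], E[r] = 0.3594, γ^t·E[r] = 0.251563, running G = -0.123438
t=2: π = [0.3164, 0.4258, 0.2578], E[r] = 0.6445, γ^t·E[r] = 0.315820, running G = 0.192383
t=3: π = [0.3218, 0.4209, 0.2573], E[r] = 0.6675, γ^t·E[r] = 0.228946, running G = 0.421329
t=4: π = [0.3224, 0.4196, 0.2581], E[r] = 0.6764, γ^t·E[r] = 0.162402, running G = 0.583730
t=5: π = [0.3226, 0.4194, 0.2580], E[r] = 0.6771, γ^t·E[r] = 0.113802, running G = 0.697532
t=6: π = [0.3226, 0.4194, 0.2581], E[r] = 0.6774, γ^t·E[r] = 0.079694, running G = 0.777226
t=7: π = [0.3226, 0.4194, 0.2581], E[r] = 0.6774, γ^t·E[r] = 0.055788, running G = 0.833013
t=8: π = [0.3226, 0.4194, 0.2581], E[r] = 0.6774, γ^t·E[r] = 0.039052, running G = 0.872065

G = 0.8721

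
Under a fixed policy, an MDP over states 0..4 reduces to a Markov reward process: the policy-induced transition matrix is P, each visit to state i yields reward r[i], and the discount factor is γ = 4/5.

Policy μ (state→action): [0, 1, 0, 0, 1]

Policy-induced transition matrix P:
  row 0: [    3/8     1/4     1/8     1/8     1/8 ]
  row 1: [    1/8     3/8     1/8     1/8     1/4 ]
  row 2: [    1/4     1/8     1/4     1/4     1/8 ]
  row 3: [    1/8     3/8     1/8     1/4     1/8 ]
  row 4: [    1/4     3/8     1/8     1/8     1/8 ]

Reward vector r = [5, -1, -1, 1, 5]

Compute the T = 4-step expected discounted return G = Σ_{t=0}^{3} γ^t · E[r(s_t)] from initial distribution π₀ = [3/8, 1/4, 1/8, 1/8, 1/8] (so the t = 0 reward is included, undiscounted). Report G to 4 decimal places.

G = 5.5335

t=0: π = [0.3750, 0.2500, 0.1250, 0.1250, 0.1250], E[r] = 2.2500, γ^t·E[r] = 2.250000, running G = 2.250000
t=1: π = [0.2500, 0.2969, 0.1406, 0.1563, 0.1563], E[r] = 1.7500, γ^t·E[r] = 1.400000, running G = 3.650000
t=2: π = [0.2246, 0.3086, 0.1426, 0.1621, 0.1621], E[r] = 1.6445, γ^t·E[r] = 1.052500, running G = 4.702500
t=3: π = [0.2192, 0.3113, 0.1428, 0.1631, 0.1636], E[r] = 1.6230, γ^t·E[r] = 0.831000, running G = 5.533500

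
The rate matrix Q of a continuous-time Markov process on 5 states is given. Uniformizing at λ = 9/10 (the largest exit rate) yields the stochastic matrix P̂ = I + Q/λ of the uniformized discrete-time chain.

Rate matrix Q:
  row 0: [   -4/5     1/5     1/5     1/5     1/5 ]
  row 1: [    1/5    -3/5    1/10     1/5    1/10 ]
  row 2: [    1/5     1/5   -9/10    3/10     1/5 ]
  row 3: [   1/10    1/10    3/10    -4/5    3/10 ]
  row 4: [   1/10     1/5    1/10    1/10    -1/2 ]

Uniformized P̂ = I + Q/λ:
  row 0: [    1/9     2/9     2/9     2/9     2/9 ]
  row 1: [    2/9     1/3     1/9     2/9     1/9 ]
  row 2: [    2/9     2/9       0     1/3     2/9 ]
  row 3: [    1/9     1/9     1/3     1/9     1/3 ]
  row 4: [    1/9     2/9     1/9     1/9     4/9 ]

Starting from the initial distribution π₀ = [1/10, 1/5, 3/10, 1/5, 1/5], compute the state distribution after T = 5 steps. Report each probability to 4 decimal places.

π = [0.1533, 0.2266, 0.1526, 0.1874, 0.2801]

t=0: π = [0.1000, 0.2000, 0.3000, 0.2000, 0.2000]
t=1: π = [0.1667, 0.2222, 0.1333, 0.2111, 0.2667]
t=2: π = [0.1506, 0.2235, 0.1617, 0.1840, 0.2802]
t=3: π = [0.1539, 0.2266, 0.1508, 0.1886, 0.2801]
t=4: π = [0.1530, 0.2264, 0.1534, 0.1869, 0.2802]
t=5: π = [0.1533, 0.2266, 0.1526, 0.1874, 0.2801]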